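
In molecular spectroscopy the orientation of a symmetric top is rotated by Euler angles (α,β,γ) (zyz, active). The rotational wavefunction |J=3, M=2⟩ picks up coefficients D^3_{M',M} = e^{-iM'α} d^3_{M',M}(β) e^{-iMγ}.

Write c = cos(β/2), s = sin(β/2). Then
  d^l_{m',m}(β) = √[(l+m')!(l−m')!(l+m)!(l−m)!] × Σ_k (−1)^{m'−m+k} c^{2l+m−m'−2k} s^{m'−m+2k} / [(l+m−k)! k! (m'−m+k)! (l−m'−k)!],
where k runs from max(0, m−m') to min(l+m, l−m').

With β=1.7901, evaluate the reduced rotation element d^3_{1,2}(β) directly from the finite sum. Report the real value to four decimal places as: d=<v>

d=-0.4989

d^3_{1,2}(β=1.7901) via the finite sum:
c=cos(1.790100/2)=0.625480, s=sin(1.790100/2)=0.780240; N=√[24·2·120·1]=75.894664
k: max(0,(2)−(1))=1 … min(3+(2),3−(1))=2
  k=1: (−1)^0·75.8947/(24)·0.6255^5·0.7802^1 = +0.236208
  k=2: (−1)^1·75.8947/(12)·0.6255^3·0.7802^3 = -0.735115
d^3_{1,2}(1.7901) = +0.236208 -0.735115 = -0.498907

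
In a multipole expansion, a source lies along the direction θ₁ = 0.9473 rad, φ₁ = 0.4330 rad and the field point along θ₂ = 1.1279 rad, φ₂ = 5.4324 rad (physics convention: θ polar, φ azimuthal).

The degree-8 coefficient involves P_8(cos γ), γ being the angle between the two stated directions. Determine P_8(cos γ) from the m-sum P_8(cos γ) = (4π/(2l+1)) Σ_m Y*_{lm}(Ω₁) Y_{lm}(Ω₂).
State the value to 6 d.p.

-0.178288

Term-by-term m-sum for l=8 (normalisation 4π/17 = 0.739198):
  m=-8: (-0.09225 - 0.03082j) × (0.19829 + 0.11435j) = -0.01477 - 0.01666j  (running Σ = -0.01477 - 0.01666j)
  m=-7: (-0.27809 + 0.03088j) × (0.41118 - 0.13978j) = -0.11003 + 0.05157j  (running Σ = -0.12480 + 0.03491j)
  m=-6: (-0.37943 + 0.22930j) × (0.13740 - 0.33206j) = 0.02401 + 0.15750j  (running Σ = -0.10079 + 0.19241j)
  m=-5: (-0.19814 + 0.29325j) × (0.02276 + 0.04611j) = -0.01803 - 0.00246j  (running Σ = -0.11882 + 0.18995j)
  m=-4: (0.00730 - 0.04487j) × (0.34466 + 0.09226j) = 0.00665 - 0.01479j  (running Σ = -0.11217 + 0.17516j)
  m=-3: (-0.09752 - 0.34990j) × (0.10551 - 0.07053j) = -0.03497 - 0.03004j  (running Σ = -0.14714 + 0.14511j)
  m=-2: (-0.09692 - 0.11395j) × (-0.03856 + 0.29320j) = 0.03715 - 0.02402j  (running Σ = -0.10999 + 0.12109j)
  m=-1: (0.27346 + 0.12641j) × (0.12548 + 0.14307j) = 0.01623 + 0.05499j  (running Σ = -0.09376 + 0.17608j)
  m=0: (0.19857 + 0.00000j) × (-0.27032 + 0.00000j) = -0.05368 + 0.00000j  (running Σ = -0.14743 + 0.17608j)
  m=1: (-0.27346 + 0.12641j) × (-0.12548 + 0.14307j) = 0.01623 - 0.05499j  (running Σ = -0.13121 + 0.12109j)
  m=2: (-0.09692 + 0.11395j) × (-0.03856 - 0.29320j) = 0.03715 + 0.02402j  (running Σ = -0.09406 + 0.14511j)
  m=3: (0.09752 - 0.34990j) × (-0.10551 - 0.07053j) = -0.03497 + 0.03004j  (running Σ = -0.12902 + 0.17516j)
  m=4: (0.00730 + 0.04487j) × (0.34466 - 0.09226j) = 0.00665 + 0.01479j  (running Σ = -0.12237 + 0.18995j)
  m=5: (0.19814 + 0.29325j) × (-0.02276 + 0.04611j) = -0.01803 + 0.00246j  (running Σ = -0.14040 + 0.19241j)
  m=6: (-0.37943 - 0.22930j) × (0.13740 + 0.33206j) = 0.02401 - 0.15750j  (running Σ = -0.11639 + 0.03491j)
  m=7: (0.27809 + 0.03088j) × (-0.41118 - 0.13978j) = -0.11003 - 0.05157j  (running Σ = -0.22642 - 0.01666j)
  m=8: (-0.09225 + 0.03082j) × (0.19829 - 0.11435j) = -0.01477 + 0.01666j  (running Σ = -0.24119 - 0.00000j)
Total Σ_m = -0.24119 - 0.00000j. Multiply by 0.739198: -0.17829 - 0.00000j. P_8(cos γ) = -0.178288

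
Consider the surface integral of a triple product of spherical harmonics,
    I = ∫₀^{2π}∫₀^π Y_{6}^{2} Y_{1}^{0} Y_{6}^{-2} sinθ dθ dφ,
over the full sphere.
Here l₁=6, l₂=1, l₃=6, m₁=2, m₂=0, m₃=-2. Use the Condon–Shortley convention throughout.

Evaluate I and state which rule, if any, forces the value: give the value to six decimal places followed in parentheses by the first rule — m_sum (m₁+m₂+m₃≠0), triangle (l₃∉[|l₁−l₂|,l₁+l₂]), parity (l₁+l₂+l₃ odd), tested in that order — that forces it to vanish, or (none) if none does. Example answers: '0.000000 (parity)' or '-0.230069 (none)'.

0.000000 (parity)

l₁+l₂+l₃=13 is odd: 3j(l;000)=0 ⇒ I=0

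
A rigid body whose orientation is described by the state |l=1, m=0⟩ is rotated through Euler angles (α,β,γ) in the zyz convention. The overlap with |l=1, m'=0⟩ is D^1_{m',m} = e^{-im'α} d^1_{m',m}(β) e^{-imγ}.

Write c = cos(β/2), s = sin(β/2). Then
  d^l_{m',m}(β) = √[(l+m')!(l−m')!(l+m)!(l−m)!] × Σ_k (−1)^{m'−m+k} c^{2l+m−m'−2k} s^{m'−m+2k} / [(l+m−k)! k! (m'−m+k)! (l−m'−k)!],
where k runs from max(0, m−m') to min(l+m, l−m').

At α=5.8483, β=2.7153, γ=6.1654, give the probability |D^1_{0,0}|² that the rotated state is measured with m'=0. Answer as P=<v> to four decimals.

P=0.8290

First d^1_{0,0}(β=2.7153), then the phase factors e^{-i(0)α} and e^{-i(0)γ}:
With c≡cos(β/2)=0.211536 and s≡sin(β/2)=0.977370, N=[1·1·1·1]^{1/2}=1.000000
The bounds max(0,m−m')=0 and min(l+m,l−m')=1 give 2 terms
  k=0: (−1)^0·1.0000/(1)·0.2115^2·0.9774^0 = +0.044748
  k=1: (−1)^1·1.0000/(1)·0.2115^0·0.9774^2 = -0.955252
d^1_{0,0}(2.7153) = +0.044748 -0.955252 = -0.910505
|D^1_{0,0}|² = |d^1_{0,0}(β)|² = (-0.910505)² = 0.829019 (the z-rotation phases have unit modulus)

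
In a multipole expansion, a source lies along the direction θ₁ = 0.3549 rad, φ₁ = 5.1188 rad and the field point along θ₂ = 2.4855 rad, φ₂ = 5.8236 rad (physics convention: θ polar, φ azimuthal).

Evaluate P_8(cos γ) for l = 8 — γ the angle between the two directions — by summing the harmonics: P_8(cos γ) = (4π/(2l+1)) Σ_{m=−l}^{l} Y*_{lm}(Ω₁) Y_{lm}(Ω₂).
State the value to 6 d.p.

0.164326

Expand P_8 via completeness: Σ_{m} conj(Y_{8,m}) at Ω₁ times Y_{8,m} at Ω₂ —
  m=-8: Y*=-0.00011 - 0.00001j  Y=-0.00850 - 0.00504j  product 0.00000 + 0.00000j
  m=-7: Y*=-0.00035 - 0.00113j  Y=0.05121 + 0.00387j  product -0.00001 - 0.00006j
  m=-6: Y*=0.00616 - 0.00522j  Y=-0.15140 + 0.06119j  product -0.00061 + 0.00117j
  m=-5: Y*=0.03525 + 0.01752j  Y=0.23222 - 0.26099j  product 0.01276 - 0.00513j
  m=-4: Y*=-0.00768 + 0.13983j  Y=-0.12756 + 0.46534j  product -0.06409 - 0.02141j
  m=-3: Y*=-0.33200 + 0.12178j  Y=-0.06147 - 0.31616j  product 0.05891 + 0.09748j
  m=-2: Y*=-0.39269 - 0.41484j  Y=-0.09162 - 0.12012j  product -0.01385 + 0.08518j
  m=-1: Y*=0.15557 - 0.36149j  Y=0.36438 + 0.18034j  product 0.12188 - 0.10366j
  m=+0: Y*=-0.31293 + 0.00000j  Y=0.02448 + 0.00000j  product -0.00766 + 0.00000j
  m=+1: Y*=-0.15557 - 0.36149j  Y=-0.36438 + 0.18034j  product 0.12188 + 0.10366j
  m=+2: Y*=-0.39269 + 0.41484j  Y=-0.09162 + 0.12012j  product -0.01385 - 0.08518j
  m=+3: Y*=0.33200 + 0.12178j  Y=0.06147 - 0.31616j  product 0.05891 - 0.09748j
  m=+4: Y*=-0.00768 - 0.13983j  Y=-0.12756 - 0.46534j  product -0.06409 + 0.02141j
  m=+5: Y*=-0.03525 + 0.01752j  Y=-0.23222 - 0.26099j  product 0.01276 + 0.00513j
  m=+6: Y*=0.00616 + 0.00522j  Y=-0.15140 - 0.06119j  product -0.00061 - 0.00117j
  m=+7: Y*=0.00035 - 0.00113j  Y=-0.05121 + 0.00387j  product -0.00001 + 0.00006j
  m=+8: Y*=-0.00011 + 0.00001j  Y=-0.00850 + 0.00504j  product 0.00000 - 0.00000j
Accumulated sum 0.22230 + 0.00000j; after 4π/(2l+1) scaling, 0.16433 + 0.00000j ⇒ P_8 = 0.164326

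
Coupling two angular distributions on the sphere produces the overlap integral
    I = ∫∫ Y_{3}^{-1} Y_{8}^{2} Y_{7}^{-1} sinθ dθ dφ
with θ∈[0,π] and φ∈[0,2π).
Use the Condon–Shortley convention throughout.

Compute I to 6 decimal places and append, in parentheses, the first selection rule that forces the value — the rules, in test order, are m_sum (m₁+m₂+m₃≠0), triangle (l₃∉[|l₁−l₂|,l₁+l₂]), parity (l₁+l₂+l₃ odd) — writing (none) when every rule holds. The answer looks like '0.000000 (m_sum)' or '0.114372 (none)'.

0.115043 (none)

Checks pass: Σm=0; 18 even; l₃=7∈[5,11].
(2·3+1)(2·8+1)(2·7+1) = 1785
Δ: 4! 2! 12! / 19! → 1/5290740
sum: t=1:−1/7257600 t=2:+1/2073600 t=3:−1/7257600 = 1/4838400
3j²(3 8 7; 0 0 0) = Δ·Π!·Σ² = 252/20995  (sign -1)
sum: t=2:+1/7741440 t=3:−1/3628800 t=4:+1/24883200 = -37/348364800
3j²(3 8 7; -1 2 -1) = Δ·Π!·Σ² = 1369/176358  (sign -1)
combine: 4πI² = 1785·252/20995·1369/176358 = 172494/1037153
take √, sign +1: I = 0.11504312
No selection rule forces the value: the integral is nonzero (none).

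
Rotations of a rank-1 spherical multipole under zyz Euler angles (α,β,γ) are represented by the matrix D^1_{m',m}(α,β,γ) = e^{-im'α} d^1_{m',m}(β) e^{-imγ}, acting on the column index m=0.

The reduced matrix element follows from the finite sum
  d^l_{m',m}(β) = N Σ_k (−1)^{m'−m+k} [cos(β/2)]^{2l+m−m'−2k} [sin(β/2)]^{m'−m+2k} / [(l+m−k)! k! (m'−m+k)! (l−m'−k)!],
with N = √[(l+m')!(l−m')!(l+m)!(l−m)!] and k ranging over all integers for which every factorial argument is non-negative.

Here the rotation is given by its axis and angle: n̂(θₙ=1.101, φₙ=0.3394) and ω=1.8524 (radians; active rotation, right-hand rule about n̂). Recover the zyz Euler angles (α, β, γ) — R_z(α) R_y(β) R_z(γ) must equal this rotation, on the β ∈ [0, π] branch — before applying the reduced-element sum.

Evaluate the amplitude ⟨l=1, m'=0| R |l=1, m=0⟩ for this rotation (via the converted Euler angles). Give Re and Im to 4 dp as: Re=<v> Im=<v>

Re=-0.0160 Im=0.0000

Axis–angle → zyz. n̂ = (sinθₙcosφₙ, sinθₙsinφₙ, cosθₙ) = (+0.840795, +0.296853, +0.452705), ω = 1.8524.
R = I cosω + sinω [n̂]ₓ + (1−cosω) n̂n̂ᵀ gives
  R = [+0.625496, -0.115920, +0.771568; +0.753826, -0.165286, -0.635945; +0.201248, +0.979410, -0.016002]
β = atan2(√(R₁₃²+R₂₃²), R₃₃) = 1.586799; α = atan2(R₂₃, R₁₃) mod 2π = 5.593847; γ = atan2(R₃₂, −R₃₁) mod 2π = 1.773455
First d^1_{0,0}(β=1.5868), then the phase factors e^{-i(0)α} and e^{-i(0)γ}:
With c≡cos(β/2)=0.701426 and s≡sin(β/2)=0.712742, N=[1·1·1·1]^{1/2}=1.000000
The bounds max(0,m−m')=0 and min(l+m,l−m')=1 give 2 terms
  k=0: (−1)^0·1.0000/(1)·0.7014^2·0.7127^0 = +0.491999
  k=1: (−1)^1·1.0000/(1)·0.7014^0·0.7127^2 = -0.508001
d^1_{0,0}(1.5868) = +0.491999 -0.508001 = -0.016002
Phases: e^{-i·(0)·5.5938}=+1.000000+0.000000i, e^{-i·(0)·1.7735}=+1.000000+0.000000i ⇒ D=-0.016002+0.000000i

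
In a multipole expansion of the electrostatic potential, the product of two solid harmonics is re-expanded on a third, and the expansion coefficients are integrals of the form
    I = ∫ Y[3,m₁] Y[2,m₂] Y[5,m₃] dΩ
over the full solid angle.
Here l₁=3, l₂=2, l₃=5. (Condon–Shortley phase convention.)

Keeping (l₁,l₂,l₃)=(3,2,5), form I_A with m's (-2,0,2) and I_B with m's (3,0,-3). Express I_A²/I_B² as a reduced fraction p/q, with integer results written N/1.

Shared (l₁,l₂,l₃)=(3,2,5): N and (l;000)² cancel in I_A²/I_B².
A: Δ = 0!·6!·4!/11! = 1/2310; Racah Σ t=0..0: t=0:+1/480 = 1/480; ⇒ 3j(3 2 5; -2 0 2)² = 3/110, sgn -1
B: Δ = 0!·6!·4!/11! = 1/2310; Racah Σ t=0..0: t=0:+1/2880 = 1/2880; ⇒ 3j(3 2 5; 3 0 -3)² = 2/165, sgn +1
I_A²/I_B² = (3/110)/(2/165) = 9/4

9/4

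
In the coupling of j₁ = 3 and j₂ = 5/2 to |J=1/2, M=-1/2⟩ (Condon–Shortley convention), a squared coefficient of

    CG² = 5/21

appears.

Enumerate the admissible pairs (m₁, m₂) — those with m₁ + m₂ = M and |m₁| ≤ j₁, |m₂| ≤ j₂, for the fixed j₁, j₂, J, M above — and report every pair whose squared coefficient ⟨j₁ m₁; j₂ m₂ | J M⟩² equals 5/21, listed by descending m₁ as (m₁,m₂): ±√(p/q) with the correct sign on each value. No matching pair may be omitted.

Admissible pairs with m₁+m₂ = M = -1/2: (-3,5/2), (-2,3/2), (-1,1/2), (0,-1/2), (1,-3/2), (2,-5/2)
  (m₁,m₂)=(2,-5/2): CG² = 1/21, CG = +√(1/21)
  (m₁,m₂)=(1,-3/2): CG² = 2/21, CG = −√(2/21)
  (m₁,m₂)=(0,-1/2): CG² = 1/7, CG = +√(1/7)
  (m₁,m₂)=(-1,1/2): CG² = 4/21, CG = −√(4/21)
  (m₁,m₂)=(-2,3/2): CG² = 5/21, CG = +√(5/21)   ← matches the target
  (m₁,m₂)=(-3,5/2): CG² = 2/7, CG = −√(2/7)
Pairs with CG² = 5/21: (-2,3/2): +√(5/21)

(-2,3/2): +√(5/21)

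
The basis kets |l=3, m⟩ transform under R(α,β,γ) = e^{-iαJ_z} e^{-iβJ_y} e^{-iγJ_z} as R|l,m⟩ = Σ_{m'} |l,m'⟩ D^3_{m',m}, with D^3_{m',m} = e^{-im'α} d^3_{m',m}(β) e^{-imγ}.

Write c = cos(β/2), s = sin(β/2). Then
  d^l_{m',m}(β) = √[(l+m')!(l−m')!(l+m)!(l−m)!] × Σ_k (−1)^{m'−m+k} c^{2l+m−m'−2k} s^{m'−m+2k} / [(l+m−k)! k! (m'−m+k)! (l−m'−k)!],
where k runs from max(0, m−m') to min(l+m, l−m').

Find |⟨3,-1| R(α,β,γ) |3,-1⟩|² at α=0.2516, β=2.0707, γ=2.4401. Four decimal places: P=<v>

D^3_{-1,-1}(0.2516,2.0707,2.4401) = e^{-i·-1·0.2516}·d^3_{-1,-1}(2.0707)·e^{-i·-1·2.4401}. Compute d first:
Half-angle: c=0.510225, s=0.860041. N=√(2·24·2·24)=48.000000
The bounds max(0,m−m')=0 and min(l+m,l−m')=2 give 3 terms
  k=0: (−1)^0·48.0000/(48)·0.5102^6·0.8600^0 = +0.017643
  k=1: (−1)^1·48.0000/(6)·0.5102^4·0.8600^2 = -0.401028
  k=2: (−1)^2·48.0000/(8)·0.5102^2·0.8600^4 = +0.854577
d^3_{-1,-1}(2.0707) = +0.017643 -0.401028 +0.854577 = +0.471192
|D^3_{-1,-1}|² = |d^3_{-1,-1}(β)|² = (+0.471192)² = 0.222022 (the z-rotation phases have unit modulus)

P=0.2220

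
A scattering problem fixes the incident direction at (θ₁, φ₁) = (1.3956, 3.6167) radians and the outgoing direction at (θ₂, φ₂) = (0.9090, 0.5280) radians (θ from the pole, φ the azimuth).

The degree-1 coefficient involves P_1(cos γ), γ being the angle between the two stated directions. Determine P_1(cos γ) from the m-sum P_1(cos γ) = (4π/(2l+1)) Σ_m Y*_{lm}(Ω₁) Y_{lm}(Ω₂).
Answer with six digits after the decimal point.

-0.668613

Expand P_1 via completeness: Σ_{m} conj(Y_{1,m}) at Ω₁ times Y_{1,m} at Ω₂ —
  m=-1: (-0.302526-0.155622i) × (+0.235439-0.137316i) = -0.092596+0.004902i  (running Σ = -0.092596+0.004902i)
  m=0: (+0.085164-0.000000i) × (+0.300263+0.000000i) = +0.025572+0.000000i  (running Σ = -0.067024+0.004902i)
  m=1: (+0.302526-0.155622i) × (-0.235439-0.137316i) = -0.092596-0.004902i  (running Σ = -0.159620+0.000000i)
Total Σ_m = -0.159620+0.000000i. Multiply by 4.188790: -0.668613+0.000000i. P_1(cos γ) = -0.668613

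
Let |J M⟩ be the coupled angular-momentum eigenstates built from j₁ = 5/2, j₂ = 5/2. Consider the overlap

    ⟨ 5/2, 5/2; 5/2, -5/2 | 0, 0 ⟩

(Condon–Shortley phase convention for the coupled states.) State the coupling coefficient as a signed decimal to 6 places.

√[1·5!0!0!/6! · 5!0!0!5!0!0!] = √(2400)
  +(−1)^0/∏(0,5,0,0,0,0)! = 1/120  (running 1/120)
⟨..|..⟩ = √(2400)·(1/120) = +0.408248

+0.408248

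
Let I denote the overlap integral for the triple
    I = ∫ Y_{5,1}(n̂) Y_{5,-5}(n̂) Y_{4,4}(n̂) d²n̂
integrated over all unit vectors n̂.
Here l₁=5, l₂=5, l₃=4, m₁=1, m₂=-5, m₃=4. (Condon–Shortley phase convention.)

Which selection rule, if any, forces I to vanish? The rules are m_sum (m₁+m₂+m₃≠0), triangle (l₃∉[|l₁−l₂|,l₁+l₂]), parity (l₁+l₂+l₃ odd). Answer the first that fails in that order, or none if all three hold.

m₁+m₂+m₃ = 1 − 5 + 4 = 0  ✓
triangle: |5−5|=0 ≤ l₃=4 ≤ 5+5=10  ✓
parity: l₁+l₂+l₃ = 14 is even  ✓

none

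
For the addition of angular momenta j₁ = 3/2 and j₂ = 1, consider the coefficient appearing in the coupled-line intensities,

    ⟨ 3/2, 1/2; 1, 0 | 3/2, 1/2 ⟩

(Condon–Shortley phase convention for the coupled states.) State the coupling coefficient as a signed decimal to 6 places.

triangle: 1!×2!×1!/5! = 2/120
(j±m)!: 2!×1!×1!×1!×2!×1! = 4
prefactor² = (2J+1)×Δ×N² = 4/15
  k=0: +1/(0!×1!×1!×1!×1!×0!) = 1
  k=1: −1/(1!×0!×0!×0!×2!×1!) = -1/2
Σ = 1/2  ⇒  CG² = 4/15×(1/2)² = 1/15
CG = +√(1/15) = +0.258199

+√(1/15) = +0.258199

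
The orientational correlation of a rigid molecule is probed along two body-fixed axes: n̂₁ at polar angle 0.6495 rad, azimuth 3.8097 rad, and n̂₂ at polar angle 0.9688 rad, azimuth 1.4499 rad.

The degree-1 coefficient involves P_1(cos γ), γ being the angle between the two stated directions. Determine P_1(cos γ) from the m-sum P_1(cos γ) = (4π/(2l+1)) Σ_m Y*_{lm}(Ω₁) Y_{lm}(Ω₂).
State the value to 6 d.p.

0.097244

Summing Y*_{l m}(θ₁,φ₁)·Y_{l m}(θ₂,φ₂) over m ∈ [−1, 1]; prefactor 4π/(2·1+1) = 4.188790:
  m=-1: (-0.164025, -0.129445) × (0.034342, -0.282680) = (-0.042225, 0.041921)  (running Σ = (-0.042225, 0.041921))
  m=0: (0.389116, -0.000000) × (0.276690, 0.000000) = (0.107665, 0.000000)  (running Σ = (0.065440, 0.041921))
  m=1: (0.164025, -0.129445) × (-0.034342, -0.282680) = (-0.042225, -0.041921)  (running Σ = (0.023215, 0.000000))
Total Σ_m = (0.023215, 0.000000). Multiply by 4.188790: (0.097244, 0.000000). P_1(cos γ) = 0.097244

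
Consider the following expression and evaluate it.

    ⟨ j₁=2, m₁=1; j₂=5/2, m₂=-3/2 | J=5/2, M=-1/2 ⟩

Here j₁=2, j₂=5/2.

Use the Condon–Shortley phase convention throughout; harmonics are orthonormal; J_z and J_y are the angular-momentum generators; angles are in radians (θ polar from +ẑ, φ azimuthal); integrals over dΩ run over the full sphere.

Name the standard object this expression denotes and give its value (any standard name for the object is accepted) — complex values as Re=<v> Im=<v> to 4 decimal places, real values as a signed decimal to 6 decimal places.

Clebsch–Gordan coefficient, +√(6/35) ≈ +0.414039

This is a Clebsch–Gordan (vector-coupling) coefficient.
j₁+j₂−J=2  J+j₁−j₂=2  J−j₁+j₂=3  j₁+j₂+J+1=8
(j₁±m₁, j₂±m₂, J±M) = (3,1,1,4,2,3)
P² = 216/35
sum k=0..1:
  [0] +1/4 = 1/4
  [1] −1/12 = -1/12
S = 1/6
C² = P²·S² = 6/35 ; C = +0.414039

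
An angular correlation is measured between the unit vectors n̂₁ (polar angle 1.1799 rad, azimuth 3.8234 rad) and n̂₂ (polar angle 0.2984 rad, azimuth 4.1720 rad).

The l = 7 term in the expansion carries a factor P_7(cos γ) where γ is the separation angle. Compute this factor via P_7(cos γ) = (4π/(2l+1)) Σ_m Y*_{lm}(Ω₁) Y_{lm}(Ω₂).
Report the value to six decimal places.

Term-by-term m-sum for l=7 (normalisation 4π/15 = 0.837758):
  m=-7: (-0.01739 + 0.28826j) × (-0.00006 + 0.00008j) = -0.00002 - 0.00002j  (running Σ = -0.00002 - 0.00002j)
  m=-6: (-0.25929 - 0.36201j) × (0.00115 + 0.00012j) = -0.00026 - 0.00045j  (running Σ = -0.00028 - 0.00046j)
  m=-5: (0.21213 + 0.05813j) × (-0.00373 - 0.00793j) = -0.00033 - 0.00190j  (running Σ = -0.00061 - 0.00236j)
  m=-4: (0.20811 - 0.09153j) × (-0.02591 + 0.03863j) = -0.00186 + 0.01041j  (running Σ = -0.00246 + 0.00805j)
  m=-3: (-0.14256 + 0.27747j) × (0.17422 + 0.00878j) = -0.02727 + 0.04709j  (running Σ = -0.02974 + 0.05514j)
  m=-2: (0.02143 + 0.10197j) × (-0.20595 - 0.38611j) = 0.03496 - 0.02928j  (running Σ = 0.00522 + 0.02586j)
  m=-1: (-0.25122 - 0.20390j) × (-0.31206 + 0.52014j) = 0.18445 - 0.06704j  (running Σ = 0.18967 - 0.04118j)
  m=0: (-0.06668 + 0.00000j) × (0.09733 + 0.00000j) = -0.00649 + 0.00000j  (running Σ = 0.18318 - 0.04118j)
  m=1: (0.25122 - 0.20390j) × (0.31206 + 0.52014j) = 0.18445 + 0.06704j  (running Σ = 0.36763 + 0.02586j)
  m=2: (0.02143 - 0.10197j) × (-0.20595 + 0.38611j) = 0.03496 + 0.02928j  (running Σ = 0.40258 + 0.05514j)
  m=3: (0.14256 + 0.27747j) × (-0.17422 + 0.00878j) = -0.02727 - 0.04709j  (running Σ = 0.37531 + 0.00805j)
  m=4: (0.20811 + 0.09153j) × (-0.02591 - 0.03863j) = -0.00186 - 0.01041j  (running Σ = 0.37345 - 0.00236j)
  m=5: (-0.21213 + 0.05813j) × (0.00373 - 0.00793j) = -0.00033 + 0.00190j  (running Σ = 0.37312 - 0.00046j)
  m=6: (-0.25929 + 0.36201j) × (0.00115 - 0.00012j) = -0.00026 + 0.00045j  (running Σ = 0.37287 - 0.00002j)
  m=7: (0.01739 + 0.28826j) × (0.00006 + 0.00008j) = -0.00002 + 0.00002j  (running Σ = 0.37285 - 0.00000j)
Accumulated sum 0.37285 - 0.00000j; after 4π/(2l+1) scaling, 0.31236 - 0.00000j ⇒ P_7 = 0.312355

0.312355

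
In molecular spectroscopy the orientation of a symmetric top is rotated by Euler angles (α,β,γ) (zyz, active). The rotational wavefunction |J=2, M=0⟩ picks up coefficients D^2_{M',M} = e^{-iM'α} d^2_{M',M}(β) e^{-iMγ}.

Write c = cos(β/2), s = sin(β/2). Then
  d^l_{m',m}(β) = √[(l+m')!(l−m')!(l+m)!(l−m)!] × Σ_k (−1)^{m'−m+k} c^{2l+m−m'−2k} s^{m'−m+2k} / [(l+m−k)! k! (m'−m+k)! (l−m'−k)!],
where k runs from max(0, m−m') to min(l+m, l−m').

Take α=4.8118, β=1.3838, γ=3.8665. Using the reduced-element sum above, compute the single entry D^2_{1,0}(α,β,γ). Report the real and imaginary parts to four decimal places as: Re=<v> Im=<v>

First d^2_{1,0}(β=1.3838), then the phase factors e^{-i(1)α} and e^{-i(0)γ}:
Half-angle: c=0.770035, s=0.638001. N=√(6·1·2·2)=4.898979
The bounds max(0,m−m')=0 and min(l+m,l−m')=1 give 2 terms
  k=0: (−1)^1·4.8990/(2)·0.7700^3·0.6380^1 = -0.713558
  k=1: (−1)^2·4.8990/(2)·0.7700^1·0.6380^3 = +0.489836
d^2_{1,0}(1.3838) = -0.713558 +0.489836 = -0.223721
D = (+0.099247+0.995063i)·(-0.223721)·(+1.000000+0.000000i) = -0.022204-0.222617i

Re=-0.0222 Im=-0.2226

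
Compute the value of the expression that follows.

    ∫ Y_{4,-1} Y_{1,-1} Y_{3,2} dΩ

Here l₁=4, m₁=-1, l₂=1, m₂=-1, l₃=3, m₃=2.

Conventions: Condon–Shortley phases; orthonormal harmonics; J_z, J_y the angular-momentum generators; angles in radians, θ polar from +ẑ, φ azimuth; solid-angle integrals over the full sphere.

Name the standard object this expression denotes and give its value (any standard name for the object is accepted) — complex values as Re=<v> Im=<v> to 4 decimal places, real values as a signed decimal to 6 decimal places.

Gaunt coefficient, -0.106622

This is a Gaunt coefficient — the integral of a triple product of spherical harmonics over the sphere.
m-sum 0 ✓  L=8 even ✓  3≤3≤5 ✓
Π(2lᵢ+1) = 9×3×7 = 189
triangle coeff Δ(4,1,3) = 1/252
Σ_t [1,1]: t=1:−1/36 = -1/36
(3j)²=4/63 [(4 1 3; 0 0 0)], sign=+1
Σ_t [0,0]: t=0:+1/240 = 1/240
(3j)²=1/84 [(4 1 3; -1 -1 2)], sign=-1
⇒ 4πI² = 1/7
I = (-1)√(1/7/(4π)) = -0.10662181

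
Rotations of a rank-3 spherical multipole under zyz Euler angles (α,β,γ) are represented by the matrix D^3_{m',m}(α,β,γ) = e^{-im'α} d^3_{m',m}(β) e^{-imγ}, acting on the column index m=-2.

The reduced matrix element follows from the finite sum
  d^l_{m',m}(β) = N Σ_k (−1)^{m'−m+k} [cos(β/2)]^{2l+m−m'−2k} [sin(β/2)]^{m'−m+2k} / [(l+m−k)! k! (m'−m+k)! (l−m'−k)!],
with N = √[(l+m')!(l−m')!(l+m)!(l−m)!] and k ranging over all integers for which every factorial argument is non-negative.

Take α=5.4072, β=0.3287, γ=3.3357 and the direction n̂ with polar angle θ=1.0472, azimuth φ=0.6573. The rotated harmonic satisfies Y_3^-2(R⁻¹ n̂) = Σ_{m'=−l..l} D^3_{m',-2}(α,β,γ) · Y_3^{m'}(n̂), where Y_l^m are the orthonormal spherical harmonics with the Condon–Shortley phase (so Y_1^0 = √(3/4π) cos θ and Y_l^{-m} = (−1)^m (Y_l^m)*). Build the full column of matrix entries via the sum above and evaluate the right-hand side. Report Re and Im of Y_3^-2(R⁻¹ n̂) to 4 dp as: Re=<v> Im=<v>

Re=-0.3772 Im=-0.0335

Need the full column D^3_{m',-2} for m'=−3..3 at α=5.4072, β=0.3287, γ=3.3357.
cos(β/2)=0.986525, sin(β/2)=0.163611
d^3_{-3,-2}: single k=1 term ⇒ +0.374480;  D = -0.232237-0.293771i
d^3_{-2,-2}: k∈[0..1] ⇒ +0.921825 -0.126773 = +0.795051;  D = +0.163434-0.778072i
d^3_{-1,-2}: k∈[0..1] ⇒ -0.483452 +0.026595 = -0.456857;  D = -0.403578+0.214110i
d^3_{0,-2}: k∈[0..1] ⇒ +0.138873 -0.003820 = +0.135054;  D = +0.125004+0.051123i
d^3_{1,-2}: k∈[0..1] ⇒ -0.026595 +0.000366 = -0.026229;  D = -0.007916-0.025006i
d^3_{2,-2}: k∈[0..1] ⇒ +0.003487 -0.000019 = +0.003468;  D = -0.001869+0.002921i
d^3_{3,-2}: single k=0 term ⇒ -0.000283;  D = +0.000281-0.000035i
Y_3^{m'}(θ=1.0472,φ=0.6573) and Σ D·Y over m':
  (-0.2322-0.2938i)·(-0.1058-0.2495i)  (+0.1634-0.7781i)·(+0.0971-0.3707i)  (-0.4036+0.2141i)·(+0.0554-0.0427i)  (+0.1250+0.0511i)·(-0.3265+0.0000i)  (-0.0079-0.0250i)·(-0.0554-0.0427i)  (-0.0019+0.0029i)·(+0.0971+0.3707i)  (+0.0003-0.0000i)·(+0.1058-0.2495i)
Y_3^-2(R⁻¹ n̂) = -0.377199-0.033471i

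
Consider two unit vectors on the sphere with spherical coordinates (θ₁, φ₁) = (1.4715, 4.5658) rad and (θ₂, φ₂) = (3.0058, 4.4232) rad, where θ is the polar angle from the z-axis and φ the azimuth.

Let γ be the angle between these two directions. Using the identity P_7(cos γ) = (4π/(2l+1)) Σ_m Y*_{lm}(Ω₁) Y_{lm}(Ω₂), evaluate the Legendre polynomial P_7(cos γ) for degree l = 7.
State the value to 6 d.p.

-0.075976

Addition theorem: P_7(cos γ) = (4π/15) Σ_m Y*_{lm}(Ω₁) Y_{lm}(Ω₂), m = −7…7:
  term(m=-7) = 0.00000 + 0.00000j   from Y*(Ω₁)=0.41315 + 0.25029j, Y(Ω₂)=0.00000 + 0.00000j
  term(m=-6) = -0.00000 - 0.00000j   from Y*(Ω₁)=-0.11479 + 0.13873j, Y(Ω₂)=-0.00000 + 0.00001j
  term(m=-5) = -0.00005 - 0.00004j   from Y*(Ω₁)=0.20891 + 0.23206j, Y(Ω₂)=-0.00019 + 0.00002j
  term(m=-4) = 0.00041 + 0.00026j   from Y*(Ω₁)=-0.17065 + 0.11336j, Y(Ω₂)=-0.00096 - 0.00218j
  term(m=-3) = 0.00489 + 0.00223j   from Y*(Ω₁)=0.10976 + 0.23329j, Y(Ω₂)=0.01591 - 0.01349j
  term(m=-2) = -0.02615 - 0.00767j   from Y*(Ω₁)=-0.20485 + 0.06184j, Y(Ω₂)=0.10663 + 0.06961j
  term(m=-1) = -0.11405 - 0.01638j   from Y*(Ω₁)=0.03454 + 0.23395j, Y(Ω₂)=-0.13894 + 0.46699j
  term(m=+0) = 0.17919 + 0.00000j   from Y*(Ω₁)=-0.21642 + 0.00000j, Y(Ω₂)=-0.82799 + 0.00000j
  term(m=+1) = -0.11405 + 0.01638j   from Y*(Ω₁)=-0.03454 + 0.23395j, Y(Ω₂)=0.13894 + 0.46699j
  term(m=+2) = -0.02615 + 0.00767j   from Y*(Ω₁)=-0.20485 - 0.06184j, Y(Ω₂)=0.10663 - 0.06961j
  term(m=+3) = 0.00489 - 0.00223j   from Y*(Ω₁)=-0.10976 + 0.23329j, Y(Ω₂)=-0.01591 - 0.01349j
  term(m=+4) = 0.00041 - 0.00026j   from Y*(Ω₁)=-0.17065 - 0.11336j, Y(Ω₂)=-0.00096 + 0.00218j
  term(m=+5) = -0.00005 + 0.00004j   from Y*(Ω₁)=-0.20891 + 0.23206j, Y(Ω₂)=0.00019 + 0.00002j
  term(m=+6) = -0.00000 + 0.00000j   from Y*(Ω₁)=-0.11479 - 0.13873j, Y(Ω₂)=-0.00000 - 0.00001j
  term(m=+7) = 0.00000 - 0.00000j   from Y*(Ω₁)=-0.41315 + 0.25029j, Y(Ω₂)=-0.00000 + 0.00000j
Accumulated sum -0.09069 + 0.00000j; after 4π/(2l+1) scaling, -0.07598 + 0.00000j ⇒ P_7 = -0.075976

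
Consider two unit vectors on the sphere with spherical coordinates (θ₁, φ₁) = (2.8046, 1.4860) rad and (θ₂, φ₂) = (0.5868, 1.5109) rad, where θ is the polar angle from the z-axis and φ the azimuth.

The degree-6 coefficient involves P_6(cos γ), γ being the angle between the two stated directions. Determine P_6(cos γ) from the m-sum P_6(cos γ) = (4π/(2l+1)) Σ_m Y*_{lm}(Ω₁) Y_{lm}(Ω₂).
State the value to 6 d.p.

0.165182

Summing Y*_{l m}(θ₁,φ₁)·Y_{l m}(θ₂,φ₂) over m ∈ [−6, 6]; prefactor 4π/(2·6+1) = 0.966644:
  m=-6: (-0.000551+0.000308i) × (-0.013032-0.004896i) = +0.000009-0.000001i  (running Σ = +0.000009-0.000001i)
  m=-5: (-0.002568-0.005689i) × (+0.021396-0.069296i) = -0.000449+0.000056i  (running Σ = -0.000440+0.000055i)
  m=-4: (+0.035380-0.012483i) × (+0.215907+0.052741i) = +0.008297-0.000829i  (running Σ = +0.007857-0.000774i)
  m=-3: (+0.038015+0.146198i) × (-0.076155+0.419243i) = -0.064188+0.004804i  (running Σ = -0.056331+0.004030i)
  m=-2: (-0.391216+0.066991i) × (-0.434794-0.052336i) = +0.173605-0.008653i  (running Σ = +0.117274-0.004623i)
  m=-1: (-0.048546-0.571126i) × (+0.000737-0.012285i) = -0.007052+0.000176i  (running Σ = +0.110222-0.004448i)
  m=0: (+0.117537-0.000000i) × (-0.421667+0.000000i) = -0.049562+0.000000i  (running Σ = +0.060660-0.004448i)
  m=1: (+0.048546-0.571126i) × (-0.000737-0.012285i) = -0.007052-0.000176i  (running Σ = +0.053609-0.004623i)
  m=2: (-0.391216-0.066991i) × (-0.434794+0.052336i) = +0.173605+0.008653i  (running Σ = +0.227213+0.004030i)
  m=3: (-0.038015+0.146198i) × (+0.076155+0.419243i) = -0.064188-0.004804i  (running Σ = +0.163026-0.000774i)
  m=4: (+0.035380+0.012483i) × (+0.215907-0.052741i) = +0.008297+0.000829i  (running Σ = +0.171323+0.000055i)
  m=5: (+0.002568-0.005689i) × (-0.021396-0.069296i) = -0.000449-0.000056i  (running Σ = +0.170874-0.000001i)
  m=6: (-0.000551-0.000308i) × (-0.013032+0.004896i) = +0.000009+0.000001i  (running Σ = +0.170882+0.000000i)
Accumulated sum +0.170882+0.000000i; after 4π/(2l+1) scaling, +0.165182+0.000000i ⇒ P_6 = 0.165182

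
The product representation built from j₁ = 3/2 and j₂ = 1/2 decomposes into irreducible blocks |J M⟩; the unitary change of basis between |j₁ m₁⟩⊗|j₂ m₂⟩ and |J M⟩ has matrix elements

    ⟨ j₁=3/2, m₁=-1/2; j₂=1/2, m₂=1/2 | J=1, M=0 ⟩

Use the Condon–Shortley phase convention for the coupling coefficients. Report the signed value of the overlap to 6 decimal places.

−√(1/2) = -0.707107

√[3·1!2!0!/4! · 1!2!1!0!1!1!] = √(1/2)
  +(−1)^1/∏(1,0,1,0,1,0)! = -1  (running -1)
⟨..|..⟩ = √(1/2)·(-1) = -0.707107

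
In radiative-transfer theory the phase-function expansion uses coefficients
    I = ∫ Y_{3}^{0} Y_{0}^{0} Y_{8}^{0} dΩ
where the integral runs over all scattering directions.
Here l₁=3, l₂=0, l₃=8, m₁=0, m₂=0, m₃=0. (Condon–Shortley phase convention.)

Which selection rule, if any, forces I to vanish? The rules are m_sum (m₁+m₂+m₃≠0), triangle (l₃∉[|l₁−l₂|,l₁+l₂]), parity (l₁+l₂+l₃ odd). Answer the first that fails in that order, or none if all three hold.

triangle

azimuthal sum: 0 + 0 + 0 = 0  ✓
l₃ must lie in [3,3]; have l₃=8  ✗
L = 3 + 0 + 8 = 11 (odd)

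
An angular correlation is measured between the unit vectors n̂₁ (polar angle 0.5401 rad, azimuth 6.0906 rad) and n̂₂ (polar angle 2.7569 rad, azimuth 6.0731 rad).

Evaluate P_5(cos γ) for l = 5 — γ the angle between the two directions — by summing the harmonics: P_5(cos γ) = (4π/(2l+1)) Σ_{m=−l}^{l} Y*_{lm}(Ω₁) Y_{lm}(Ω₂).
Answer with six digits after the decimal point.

0.157652

Addition theorem: P_5(cos γ) = (4π/11) Σ_m Y*_{lm}(Ω₁) Y_{lm}(Ω₂), m = −5…5:
  [-5]  conj(Y_{5,-5})(Ω₁) = (0.009531, -0.013698) ; Y_{5,-5}(Ω₂) = (0.001718, 0.002997) ; Δ = (0.000057, 0.000005)
  [-4]  conj(Y_{5,-4})(Ω₁) = (0.063166, -0.061292) ; Y_{5,-4}(Ω₂) = (-0.018003, -0.020098) ; Δ = (-0.002369, -0.000166)
  [-3]  conj(Y_{5,-3})(Ω₁) = (0.221458, -0.144383) ; Y_{5,-3}(Ω₂) = (0.099443, 0.072544) ; Δ = (0.032497, 0.001708)
  [-2]  conj(Y_{5,-2})(Ω₁) = (0.429824, -0.174259) ; Y_{5,-2}(Ω₂) = (-0.318639, -0.142361) ; Δ = (-0.161766, -0.005664)
  [-1]  conj(Y_{5,-1})(Ω₁) = (0.333720, -0.065076) ; Y_{5,-1}(Ω₂) = (0.525833, 0.112124) ; Δ = (0.182778, 0.003199)
  [+0]  conj(Y_{5,0})(Ω₁) = (-0.241007, -0.000000) ; Y_{5,0}(Ω₂) = (-0.147750, 0.000000) ; Δ = (0.035609, 0.000000)
  [+1]  conj(Y_{5,1})(Ω₁) = (-0.333720, -0.065076) ; Y_{5,1}(Ω₂) = (-0.525833, 0.112124) ; Δ = (0.182778, -0.003199)
  [+2]  conj(Y_{5,2})(Ω₁) = (0.429824, 0.174259) ; Y_{5,2}(Ω₂) = (-0.318639, 0.142361) ; Δ = (-0.161766, 0.005664)
  [+3]  conj(Y_{5,3})(Ω₁) = (-0.221458, -0.144383) ; Y_{5,3}(Ω₂) = (-0.099443, 0.072544) ; Δ = (0.032497, -0.001708)
  [+4]  conj(Y_{5,4})(Ω₁) = (0.063166, 0.061292) ; Y_{5,4}(Ω₂) = (-0.018003, 0.020098) ; Δ = (-0.002369, 0.000166)
  [+5]  conj(Y_{5,5})(Ω₁) = (-0.009531, -0.013698) ; Y_{5,5}(Ω₂) = (-0.001718, 0.002997) ; Δ = (0.000057, -0.000005)
Accumulated sum (0.138001, -0.000000); after 4π/(2l+1) scaling, (0.157652, -0.000000) ⇒ P_5 = 0.157652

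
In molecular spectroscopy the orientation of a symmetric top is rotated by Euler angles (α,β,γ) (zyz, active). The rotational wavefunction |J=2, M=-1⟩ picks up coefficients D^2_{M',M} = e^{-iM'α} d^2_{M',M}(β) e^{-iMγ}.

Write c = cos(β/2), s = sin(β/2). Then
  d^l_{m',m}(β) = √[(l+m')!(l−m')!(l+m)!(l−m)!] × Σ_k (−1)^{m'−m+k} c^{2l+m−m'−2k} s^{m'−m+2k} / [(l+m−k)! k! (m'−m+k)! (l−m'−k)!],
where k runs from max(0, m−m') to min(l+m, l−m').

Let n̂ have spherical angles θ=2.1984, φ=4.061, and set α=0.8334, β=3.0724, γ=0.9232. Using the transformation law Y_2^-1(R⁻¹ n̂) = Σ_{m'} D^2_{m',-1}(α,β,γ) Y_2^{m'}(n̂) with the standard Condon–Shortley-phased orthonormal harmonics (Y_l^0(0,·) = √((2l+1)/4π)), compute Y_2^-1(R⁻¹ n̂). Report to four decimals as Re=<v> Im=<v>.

Need the full column D^2_{m',-1} for m'=−2..2 at α=0.8334, β=3.0724, γ=0.9232.
cos(β/2)=0.034589, sin(β/2)=0.999402
d^2_{-2,-1}: single k=1 term ⇒ +0.000083;  D = -0.000070+0.000043i
d^2_{-1,-1}: k∈[0..1] ⇒ +0.000001 -0.003585 = -0.003584;  D = +0.000662-0.003522i
d^2_{0,-1}: k∈[0..1] ⇒ -0.000101 +0.084574 = +0.084473;  D = +0.050960+0.067370i
d^2_{1,-1}: k∈[0..1] ⇒ +0.003585 -0.997609 = -0.994024;  D = -0.990018-0.089143i
d^2_{2,-1}: single k=0 term ⇒ -0.069055;  D = -0.050827+0.046746i
Y_2^{m'}(θ=2.1984,φ=4.061) and Σ D·Y over m':
  (-0.0001+0.0000i)·(-0.0670-0.2440i)  (+0.0007-0.0035i)·(+0.2226-0.2920i)  (+0.0510+0.0674i)·(+0.0109+0.0000i)  (-0.9900-0.0891i)·(-0.2226-0.2920i)  (-0.0508+0.0467i)·(-0.0670+0.2440i)
Y_2^-1(R⁻¹ n̂) = +0.186062+0.293174i

Re=0.1861 Im=0.2932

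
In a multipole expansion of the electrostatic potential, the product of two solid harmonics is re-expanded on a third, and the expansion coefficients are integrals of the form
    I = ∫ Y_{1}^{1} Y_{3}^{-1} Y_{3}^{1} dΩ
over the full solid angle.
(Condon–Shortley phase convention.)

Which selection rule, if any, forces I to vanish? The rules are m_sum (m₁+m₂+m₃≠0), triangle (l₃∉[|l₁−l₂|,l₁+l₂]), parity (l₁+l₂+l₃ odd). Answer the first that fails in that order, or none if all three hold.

m₁+m₂+m₃ = 1 − 1 + 1 = 1  ✗
triangle: |1−3|=2 ≤ l₃=3 ≤ 1+3=4
parity: l₁+l₂+l₃ = 7 is odd

m_sum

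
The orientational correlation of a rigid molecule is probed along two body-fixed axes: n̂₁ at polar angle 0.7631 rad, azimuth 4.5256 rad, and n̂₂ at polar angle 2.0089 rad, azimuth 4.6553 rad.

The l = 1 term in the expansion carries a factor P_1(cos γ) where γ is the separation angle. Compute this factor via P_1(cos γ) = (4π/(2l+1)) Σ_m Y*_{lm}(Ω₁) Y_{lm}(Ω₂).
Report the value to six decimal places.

Expand P_1 via completeness: Σ_{m} conj(Y_{1,m}) at Ω₁ times Y_{1,m} at Ω₂ —
  m=-1: Y*=-0.04435 - 0.23464j  Y=-0.01785 + 0.31236j  product 0.07408 - 0.00966j
  m=+0: Y*=0.35311 + 0.00000j  Y=-0.20728 + 0.00000j  product -0.07319 + 0.00000j
  m=+1: Y*=0.04435 - 0.23464j  Y=0.01785 + 0.31236j  product 0.07408 + 0.00966j
Total Σ_m = 0.07497 + 0.00000j. Multiply by 4.188790: 0.31405 + 0.00000j. P_1(cos γ) = 0.314048

0.314048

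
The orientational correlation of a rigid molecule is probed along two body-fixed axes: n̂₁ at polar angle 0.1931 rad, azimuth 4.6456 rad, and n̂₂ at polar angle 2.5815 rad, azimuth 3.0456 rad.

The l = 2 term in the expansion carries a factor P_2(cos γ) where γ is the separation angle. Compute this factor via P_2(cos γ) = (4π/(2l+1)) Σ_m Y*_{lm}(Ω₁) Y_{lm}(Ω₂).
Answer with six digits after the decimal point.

Expand P_2 via completeness: Σ_{m} conj(Y_{2,m}) at Ω₁ times Y_{2,m} at Ω₂ —
  m=-2: Y*=-0.01410 + 0.00189j  Y=0.10702 + 0.02080j  product -0.00155 - 0.00009j
  m=-1: Y*=-0.00971 - 0.14517j  Y=0.34612 + 0.03333j  product 0.00148 - 0.05057j
  m=+0: Y*=0.59594 + 0.00000j  Y=0.36373 + 0.00000j  product 0.21676 + 0.00000j
  m=+1: Y*=0.00971 - 0.14517j  Y=-0.34612 + 0.03333j  product 0.00148 + 0.05057j
  m=+2: Y*=-0.01410 - 0.00189j  Y=0.10702 - 0.02080j  product -0.00155 + 0.00009j
Σ over m = 0.21662 + 0.00000j; ×(4π/5) → 0.54443 + 0.00000j. Real part: 0.544427

0.544427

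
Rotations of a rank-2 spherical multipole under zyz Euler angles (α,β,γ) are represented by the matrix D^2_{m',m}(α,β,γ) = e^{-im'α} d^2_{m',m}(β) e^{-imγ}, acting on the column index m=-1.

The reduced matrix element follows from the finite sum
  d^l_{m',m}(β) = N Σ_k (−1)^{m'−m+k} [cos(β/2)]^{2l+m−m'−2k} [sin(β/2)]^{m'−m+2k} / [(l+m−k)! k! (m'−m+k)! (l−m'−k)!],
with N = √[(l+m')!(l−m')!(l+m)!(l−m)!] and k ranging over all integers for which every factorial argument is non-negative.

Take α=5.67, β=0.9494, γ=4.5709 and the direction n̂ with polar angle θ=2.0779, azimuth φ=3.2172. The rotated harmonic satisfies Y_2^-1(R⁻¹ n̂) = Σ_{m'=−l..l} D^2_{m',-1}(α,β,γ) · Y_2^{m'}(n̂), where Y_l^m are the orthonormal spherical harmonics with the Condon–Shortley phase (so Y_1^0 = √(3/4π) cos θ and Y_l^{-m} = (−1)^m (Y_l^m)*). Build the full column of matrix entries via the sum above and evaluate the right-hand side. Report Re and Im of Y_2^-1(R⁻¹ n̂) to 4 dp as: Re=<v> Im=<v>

Need the full column D^2_{m',-1} for m'=−2..2 at α=5.6700, β=0.9494, γ=4.5709.
cos(β/2)=0.889430, sin(β/2)=0.457072
d^2_{-2,-1}: single k=1 term ⇒ +0.643205;  D = -0.630006-0.129636i
d^2_{-1,-1}: k∈[0..1] ⇒ +0.625816 -0.495808 = +0.130009;  D = -0.089063-0.094711i
d^2_{0,-1}: k∈[0..1] ⇒ -0.787762 +0.208037 = -0.579725;  D = +0.081751+0.573932i
d^2_{1,-1}: k∈[0..1] ⇒ +0.495808 -0.043645 = +0.452162;  D = +0.205462-0.402786i
d^2_{2,-1}: single k=0 term ⇒ -0.169861;  D = -0.150200+0.079328i
Y_2^{m'}(θ=2.0779,φ=3.2172) and Σ D·Y over m':
  (-0.6300-0.1296i)·(+0.2918-0.0445i)  (-0.0891-0.0947i)·(+0.3270-0.0248i)  (+0.0818+0.5739i)·(-0.0922+0.0000i)  (+0.2055-0.4028i)·(-0.3270-0.0248i)  (-0.1502+0.0793i)·(+0.2918+0.0445i)
Y_2^-1(R⁻¹ n̂) = -0.353141+0.051586i

Re=-0.3531 Im=0.0516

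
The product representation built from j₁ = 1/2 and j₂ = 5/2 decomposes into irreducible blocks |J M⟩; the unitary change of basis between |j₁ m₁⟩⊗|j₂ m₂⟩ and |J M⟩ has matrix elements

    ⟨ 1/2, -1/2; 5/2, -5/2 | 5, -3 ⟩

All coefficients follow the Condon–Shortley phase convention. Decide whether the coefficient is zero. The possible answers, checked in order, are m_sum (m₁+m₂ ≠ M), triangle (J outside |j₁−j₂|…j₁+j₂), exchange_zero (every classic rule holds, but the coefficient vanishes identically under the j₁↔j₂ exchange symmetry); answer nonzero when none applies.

m-sum: m₁+m₂ = -1/2+(-5/2) = -3, M = -3  ✓
triangle: need |j₁−j₂| ≤ J ≤ j₁+j₂, i.e. J ∈ [2, 3]; J = 5 is outside ✗ ⇒ coefficient is 0

triangle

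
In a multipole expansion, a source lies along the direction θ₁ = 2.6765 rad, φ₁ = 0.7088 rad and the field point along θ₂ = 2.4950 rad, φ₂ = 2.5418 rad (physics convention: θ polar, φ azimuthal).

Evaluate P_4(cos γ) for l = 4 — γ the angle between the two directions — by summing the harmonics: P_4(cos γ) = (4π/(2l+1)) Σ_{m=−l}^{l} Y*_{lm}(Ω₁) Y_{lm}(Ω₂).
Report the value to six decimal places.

-0.427625

Addition theorem: P_4(cos γ) = (4π/9) Σ_m Y*_{lm}(Ω₁) Y_{lm}(Ω₂), m = −4…4:
  m=-4: (-0.017073, 0.005401) × (-0.042959, 0.039417) = (0.000521, -0.000905)  (running Σ = (0.000521, -0.000905))
  m=-3: (0.053237, -0.085749) × (-0.049503, 0.212780) = (0.015610, 0.015573)  (running Σ = (0.016131, 0.014668))
  m=-2: (0.047152, 0.305378) × (0.152361, 0.391416) = (-0.112346, 0.064984)  (running Σ = (-0.096215, 0.079652))
  m=-1: (-0.373149, -0.319954) × (0.274010, 0.187377) = (-0.042294, -0.157590)  (running Σ = (-0.138509, -0.077938))
  m=0: (0.144922, -0.000000) × (-0.201802, 0.000000) = (-0.029246, 0.000000)  (running Σ = (-0.167755, -0.077938))
  m=1: (0.373149, -0.319954) × (-0.274010, 0.187377) = (-0.042294, 0.157590)  (running Σ = (-0.210049, 0.079652))
  m=2: (0.047152, -0.305378) × (0.152361, -0.391416) = (-0.112346, -0.064984)  (running Σ = (-0.322395, 0.014668))
  m=3: (-0.053237, -0.085749) × (0.049503, 0.212780) = (0.015610, -0.015573)  (running Σ = (-0.306784, -0.000905))
  m=4: (-0.017073, -0.005401) × (-0.042959, -0.039417) = (0.000521, 0.000905)  (running Σ = (-0.306264, 0.000000))
Accumulated sum (-0.306264, 0.000000); after 4π/(2l+1) scaling, (-0.427625, 0.000000) ⇒ P_4 = -0.427625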